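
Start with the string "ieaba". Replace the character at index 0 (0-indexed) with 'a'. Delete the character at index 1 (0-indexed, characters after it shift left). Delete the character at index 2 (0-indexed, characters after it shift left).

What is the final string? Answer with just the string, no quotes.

Applying each edit step by step:
Start: "ieaba"
Op 1 (replace idx 0: 'i' -> 'a'): "ieaba" -> "aeaba"
Op 2 (delete idx 1 = 'e'): "aeaba" -> "aaba"
Op 3 (delete idx 2 = 'b'): "aaba" -> "aaa"

Answer: aaa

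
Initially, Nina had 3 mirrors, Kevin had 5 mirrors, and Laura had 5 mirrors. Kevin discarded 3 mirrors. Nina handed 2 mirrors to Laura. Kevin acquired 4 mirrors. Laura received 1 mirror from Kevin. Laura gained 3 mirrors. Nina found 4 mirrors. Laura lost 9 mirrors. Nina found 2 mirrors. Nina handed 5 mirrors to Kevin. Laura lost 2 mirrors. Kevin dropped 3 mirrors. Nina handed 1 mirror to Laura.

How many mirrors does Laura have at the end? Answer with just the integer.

Tracking counts step by step:
Start: Nina=3, Kevin=5, Laura=5
Event 1 (Kevin -3): Kevin: 5 -> 2. State: Nina=3, Kevin=2, Laura=5
Event 2 (Nina -> Laura, 2): Nina: 3 -> 1, Laura: 5 -> 7. State: Nina=1, Kevin=2, Laura=7
Event 3 (Kevin +4): Kevin: 2 -> 6. State: Nina=1, Kevin=6, Laura=7
Event 4 (Kevin -> Laura, 1): Kevin: 6 -> 5, Laura: 7 -> 8. State: Nina=1, Kevin=5, Laura=8
Event 5 (Laura +3): Laura: 8 -> 11. State: Nina=1, Kevin=5, Laura=11
Event 6 (Nina +4): Nina: 1 -> 5. State: Nina=5, Kevin=5, Laura=11
Event 7 (Laura -9): Laura: 11 -> 2. State: Nina=5, Kevin=5, Laura=2
Event 8 (Nina +2): Nina: 5 -> 7. State: Nina=7, Kevin=5, Laura=2
Event 9 (Nina -> Kevin, 5): Nina: 7 -> 2, Kevin: 5 -> 10. State: Nina=2, Kevin=10, Laura=2
Event 10 (Laura -2): Laura: 2 -> 0. State: Nina=2, Kevin=10, Laura=0
Event 11 (Kevin -3): Kevin: 10 -> 7. State: Nina=2, Kevin=7, Laura=0
Event 12 (Nina -> Laura, 1): Nina: 2 -> 1, Laura: 0 -> 1. State: Nina=1, Kevin=7, Laura=1

Laura's final count: 1

Answer: 1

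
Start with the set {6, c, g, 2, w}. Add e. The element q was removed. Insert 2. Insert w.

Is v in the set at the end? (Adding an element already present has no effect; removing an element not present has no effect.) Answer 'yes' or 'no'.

Answer: no

Derivation:
Tracking the set through each operation:
Start: {2, 6, c, g, w}
Event 1 (add e): added. Set: {2, 6, c, e, g, w}
Event 2 (remove q): not present, no change. Set: {2, 6, c, e, g, w}
Event 3 (add 2): already present, no change. Set: {2, 6, c, e, g, w}
Event 4 (add w): already present, no change. Set: {2, 6, c, e, g, w}

Final set: {2, 6, c, e, g, w} (size 6)
v is NOT in the final set.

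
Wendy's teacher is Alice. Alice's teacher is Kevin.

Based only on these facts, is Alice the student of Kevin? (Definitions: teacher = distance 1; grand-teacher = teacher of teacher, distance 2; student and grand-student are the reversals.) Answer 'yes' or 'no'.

Reconstructing the teacher chain from the given facts:
  Kevin -> Alice -> Wendy
(each arrow means 'teacher of the next')
Positions in the chain (0 = top):
  position of Kevin: 0
  position of Alice: 1
  position of Wendy: 2

Alice is at position 1, Kevin is at position 0; signed distance (j - i) = -1.
'student' requires j - i = -1. Actual distance is -1, so the relation HOLDS.

Answer: yes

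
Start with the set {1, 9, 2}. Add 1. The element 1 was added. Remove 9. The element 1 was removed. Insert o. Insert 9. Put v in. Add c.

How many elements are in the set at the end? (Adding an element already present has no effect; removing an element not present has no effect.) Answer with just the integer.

Answer: 5

Derivation:
Tracking the set through each operation:
Start: {1, 2, 9}
Event 1 (add 1): already present, no change. Set: {1, 2, 9}
Event 2 (add 1): already present, no change. Set: {1, 2, 9}
Event 3 (remove 9): removed. Set: {1, 2}
Event 4 (remove 1): removed. Set: {2}
Event 5 (add o): added. Set: {2, o}
Event 6 (add 9): added. Set: {2, 9, o}
Event 7 (add v): added. Set: {2, 9, o, v}
Event 8 (add c): added. Set: {2, 9, c, o, v}

Final set: {2, 9, c, o, v} (size 5)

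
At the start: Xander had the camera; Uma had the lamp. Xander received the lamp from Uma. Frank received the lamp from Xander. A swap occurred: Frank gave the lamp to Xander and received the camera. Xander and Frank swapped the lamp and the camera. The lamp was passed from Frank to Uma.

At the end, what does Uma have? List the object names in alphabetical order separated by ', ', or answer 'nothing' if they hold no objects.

Tracking all object holders:
Start: camera:Xander, lamp:Uma
Event 1 (give lamp: Uma -> Xander). State: camera:Xander, lamp:Xander
Event 2 (give lamp: Xander -> Frank). State: camera:Xander, lamp:Frank
Event 3 (swap lamp<->camera: now lamp:Xander, camera:Frank). State: camera:Frank, lamp:Xander
Event 4 (swap lamp<->camera: now lamp:Frank, camera:Xander). State: camera:Xander, lamp:Frank
Event 5 (give lamp: Frank -> Uma). State: camera:Xander, lamp:Uma

Final state: camera:Xander, lamp:Uma
Uma holds: lamp.

Answer: lamp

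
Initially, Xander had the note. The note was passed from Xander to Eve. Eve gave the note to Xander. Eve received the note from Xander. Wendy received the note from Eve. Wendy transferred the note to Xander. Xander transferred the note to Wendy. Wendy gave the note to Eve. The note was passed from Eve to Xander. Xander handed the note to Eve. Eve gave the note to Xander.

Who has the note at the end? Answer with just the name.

Answer: Xander

Derivation:
Tracking the note through each event:
Start: Xander has the note.
After event 1: Eve has the note.
After event 2: Xander has the note.
After event 3: Eve has the note.
After event 4: Wendy has the note.
After event 5: Xander has the note.
After event 6: Wendy has the note.
After event 7: Eve has the note.
After event 8: Xander has the note.
After event 9: Eve has the note.
After event 10: Xander has the note.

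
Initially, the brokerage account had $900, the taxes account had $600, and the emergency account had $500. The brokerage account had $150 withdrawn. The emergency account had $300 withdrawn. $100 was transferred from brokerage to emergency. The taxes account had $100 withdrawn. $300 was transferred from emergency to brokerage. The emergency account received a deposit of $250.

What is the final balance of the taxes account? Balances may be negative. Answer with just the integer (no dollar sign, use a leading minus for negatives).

Tracking account balances step by step:
Start: brokerage=900, taxes=600, emergency=500
Event 1 (withdraw 150 from brokerage): brokerage: 900 - 150 = 750. Balances: brokerage=750, taxes=600, emergency=500
Event 2 (withdraw 300 from emergency): emergency: 500 - 300 = 200. Balances: brokerage=750, taxes=600, emergency=200
Event 3 (transfer 100 brokerage -> emergency): brokerage: 750 - 100 = 650, emergency: 200 + 100 = 300. Balances: brokerage=650, taxes=600, emergency=300
Event 4 (withdraw 100 from taxes): taxes: 600 - 100 = 500. Balances: brokerage=650, taxes=500, emergency=300
Event 5 (transfer 300 emergency -> brokerage): emergency: 300 - 300 = 0, brokerage: 650 + 300 = 950. Balances: brokerage=950, taxes=500, emergency=0
Event 6 (deposit 250 to emergency): emergency: 0 + 250 = 250. Balances: brokerage=950, taxes=500, emergency=250

Final balance of taxes: 500

Answer: 500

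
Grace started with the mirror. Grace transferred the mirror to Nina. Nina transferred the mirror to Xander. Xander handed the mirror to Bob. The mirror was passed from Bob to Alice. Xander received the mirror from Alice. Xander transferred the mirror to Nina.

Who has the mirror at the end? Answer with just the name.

Answer: Nina

Derivation:
Tracking the mirror through each event:
Start: Grace has the mirror.
After event 1: Nina has the mirror.
After event 2: Xander has the mirror.
After event 3: Bob has the mirror.
After event 4: Alice has the mirror.
After event 5: Xander has the mirror.
After event 6: Nina has the mirror.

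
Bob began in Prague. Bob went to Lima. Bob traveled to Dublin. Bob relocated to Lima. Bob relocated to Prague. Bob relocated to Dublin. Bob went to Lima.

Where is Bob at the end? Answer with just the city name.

Tracking Bob's location:
Start: Bob is in Prague.
After move 1: Prague -> Lima. Bob is in Lima.
After move 2: Lima -> Dublin. Bob is in Dublin.
After move 3: Dublin -> Lima. Bob is in Lima.
After move 4: Lima -> Prague. Bob is in Prague.
After move 5: Prague -> Dublin. Bob is in Dublin.
After move 6: Dublin -> Lima. Bob is in Lima.

Answer: Lima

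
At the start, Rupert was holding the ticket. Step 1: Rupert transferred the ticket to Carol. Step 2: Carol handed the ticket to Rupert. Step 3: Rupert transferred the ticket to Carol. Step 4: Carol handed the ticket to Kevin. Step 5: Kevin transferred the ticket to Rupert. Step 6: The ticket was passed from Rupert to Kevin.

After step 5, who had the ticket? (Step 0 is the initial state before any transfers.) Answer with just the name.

Answer: Rupert

Derivation:
Tracking the ticket holder through step 5:
After step 0 (start): Rupert
After step 1: Carol
After step 2: Rupert
After step 3: Carol
After step 4: Kevin
After step 5: Rupert

At step 5, the holder is Rupert.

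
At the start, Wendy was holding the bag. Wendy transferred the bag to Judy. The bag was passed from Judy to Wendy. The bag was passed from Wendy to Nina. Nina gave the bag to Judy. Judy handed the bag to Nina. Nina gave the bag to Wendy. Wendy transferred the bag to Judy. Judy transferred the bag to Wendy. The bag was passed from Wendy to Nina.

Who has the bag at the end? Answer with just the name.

Tracking the bag through each event:
Start: Wendy has the bag.
After event 1: Judy has the bag.
After event 2: Wendy has the bag.
After event 3: Nina has the bag.
After event 4: Judy has the bag.
After event 5: Nina has the bag.
After event 6: Wendy has the bag.
After event 7: Judy has the bag.
After event 8: Wendy has the bag.
After event 9: Nina has the bag.

Answer: Nina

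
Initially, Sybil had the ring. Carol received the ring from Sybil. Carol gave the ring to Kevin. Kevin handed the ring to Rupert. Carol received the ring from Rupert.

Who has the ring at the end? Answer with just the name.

Answer: Carol

Derivation:
Tracking the ring through each event:
Start: Sybil has the ring.
After event 1: Carol has the ring.
After event 2: Kevin has the ring.
After event 3: Rupert has the ring.
After event 4: Carol has the ring.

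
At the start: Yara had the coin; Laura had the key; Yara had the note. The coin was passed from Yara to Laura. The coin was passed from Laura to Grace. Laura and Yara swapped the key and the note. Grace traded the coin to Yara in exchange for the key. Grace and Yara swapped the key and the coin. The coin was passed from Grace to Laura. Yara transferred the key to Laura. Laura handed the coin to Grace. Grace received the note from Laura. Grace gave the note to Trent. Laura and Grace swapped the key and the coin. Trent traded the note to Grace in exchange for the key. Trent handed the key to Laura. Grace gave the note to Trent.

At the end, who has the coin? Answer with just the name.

Tracking all object holders:
Start: coin:Yara, key:Laura, note:Yara
Event 1 (give coin: Yara -> Laura). State: coin:Laura, key:Laura, note:Yara
Event 2 (give coin: Laura -> Grace). State: coin:Grace, key:Laura, note:Yara
Event 3 (swap key<->note: now key:Yara, note:Laura). State: coin:Grace, key:Yara, note:Laura
Event 4 (swap coin<->key: now coin:Yara, key:Grace). State: coin:Yara, key:Grace, note:Laura
Event 5 (swap key<->coin: now key:Yara, coin:Grace). State: coin:Grace, key:Yara, note:Laura
Event 6 (give coin: Grace -> Laura). State: coin:Laura, key:Yara, note:Laura
Event 7 (give key: Yara -> Laura). State: coin:Laura, key:Laura, note:Laura
Event 8 (give coin: Laura -> Grace). State: coin:Grace, key:Laura, note:Laura
Event 9 (give note: Laura -> Grace). State: coin:Grace, key:Laura, note:Grace
Event 10 (give note: Grace -> Trent). State: coin:Grace, key:Laura, note:Trent
Event 11 (swap key<->coin: now key:Grace, coin:Laura). State: coin:Laura, key:Grace, note:Trent
Event 12 (swap note<->key: now note:Grace, key:Trent). State: coin:Laura, key:Trent, note:Grace
Event 13 (give key: Trent -> Laura). State: coin:Laura, key:Laura, note:Grace
Event 14 (give note: Grace -> Trent). State: coin:Laura, key:Laura, note:Trent

Final state: coin:Laura, key:Laura, note:Trent
The coin is held by Laura.

Answer: Laura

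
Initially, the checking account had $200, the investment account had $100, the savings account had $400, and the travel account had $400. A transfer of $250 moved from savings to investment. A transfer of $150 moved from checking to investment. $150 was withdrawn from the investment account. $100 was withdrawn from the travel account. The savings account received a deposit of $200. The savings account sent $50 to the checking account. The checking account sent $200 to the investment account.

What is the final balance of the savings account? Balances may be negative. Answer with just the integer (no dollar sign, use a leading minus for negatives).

Tracking account balances step by step:
Start: checking=200, investment=100, savings=400, travel=400
Event 1 (transfer 250 savings -> investment): savings: 400 - 250 = 150, investment: 100 + 250 = 350. Balances: checking=200, investment=350, savings=150, travel=400
Event 2 (transfer 150 checking -> investment): checking: 200 - 150 = 50, investment: 350 + 150 = 500. Balances: checking=50, investment=500, savings=150, travel=400
Event 3 (withdraw 150 from investment): investment: 500 - 150 = 350. Balances: checking=50, investment=350, savings=150, travel=400
Event 4 (withdraw 100 from travel): travel: 400 - 100 = 300. Balances: checking=50, investment=350, savings=150, travel=300
Event 5 (deposit 200 to savings): savings: 150 + 200 = 350. Balances: checking=50, investment=350, savings=350, travel=300
Event 6 (transfer 50 savings -> checking): savings: 350 - 50 = 300, checking: 50 + 50 = 100. Balances: checking=100, investment=350, savings=300, travel=300
Event 7 (transfer 200 checking -> investment): checking: 100 - 200 = -100, investment: 350 + 200 = 550. Balances: checking=-100, investment=550, savings=300, travel=300

Final balance of savings: 300

Answer: 300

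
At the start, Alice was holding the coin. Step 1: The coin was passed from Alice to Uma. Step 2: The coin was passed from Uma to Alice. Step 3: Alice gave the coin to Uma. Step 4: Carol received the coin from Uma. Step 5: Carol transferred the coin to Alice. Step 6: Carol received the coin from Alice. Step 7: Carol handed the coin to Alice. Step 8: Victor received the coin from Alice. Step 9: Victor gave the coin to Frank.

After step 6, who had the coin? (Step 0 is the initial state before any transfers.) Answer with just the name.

Answer: Carol

Derivation:
Tracking the coin holder through step 6:
After step 0 (start): Alice
After step 1: Uma
After step 2: Alice
After step 3: Uma
After step 4: Carol
After step 5: Alice
After step 6: Carol

At step 6, the holder is Carol.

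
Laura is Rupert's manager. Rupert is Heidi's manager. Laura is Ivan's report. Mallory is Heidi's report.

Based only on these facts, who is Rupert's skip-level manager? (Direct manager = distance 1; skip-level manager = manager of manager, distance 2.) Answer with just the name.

Answer: Ivan

Derivation:
Reconstructing the manager chain from the given facts:
  Ivan -> Laura -> Rupert -> Heidi -> Mallory
(each arrow means 'manager of the next')
Positions in the chain (0 = top):
  position of Ivan: 0
  position of Laura: 1
  position of Rupert: 2
  position of Heidi: 3
  position of Mallory: 4

Rupert is at position 2; the skip-level manager is 2 steps up the chain, i.e. position 0: Ivan.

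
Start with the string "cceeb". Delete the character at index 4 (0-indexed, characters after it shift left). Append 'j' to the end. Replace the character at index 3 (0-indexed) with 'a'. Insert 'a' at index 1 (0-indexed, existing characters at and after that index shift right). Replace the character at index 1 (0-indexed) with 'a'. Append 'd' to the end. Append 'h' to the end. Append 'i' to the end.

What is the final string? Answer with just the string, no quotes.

Answer: caceajdhi

Derivation:
Applying each edit step by step:
Start: "cceeb"
Op 1 (delete idx 4 = 'b'): "cceeb" -> "ccee"
Op 2 (append 'j'): "ccee" -> "cceej"
Op 3 (replace idx 3: 'e' -> 'a'): "cceej" -> "cceaj"
Op 4 (insert 'a' at idx 1): "cceaj" -> "caceaj"
Op 5 (replace idx 1: 'a' -> 'a'): "caceaj" -> "caceaj"
Op 6 (append 'd'): "caceaj" -> "caceajd"
Op 7 (append 'h'): "caceajd" -> "caceajdh"
Op 8 (append 'i'): "caceajdh" -> "caceajdhi"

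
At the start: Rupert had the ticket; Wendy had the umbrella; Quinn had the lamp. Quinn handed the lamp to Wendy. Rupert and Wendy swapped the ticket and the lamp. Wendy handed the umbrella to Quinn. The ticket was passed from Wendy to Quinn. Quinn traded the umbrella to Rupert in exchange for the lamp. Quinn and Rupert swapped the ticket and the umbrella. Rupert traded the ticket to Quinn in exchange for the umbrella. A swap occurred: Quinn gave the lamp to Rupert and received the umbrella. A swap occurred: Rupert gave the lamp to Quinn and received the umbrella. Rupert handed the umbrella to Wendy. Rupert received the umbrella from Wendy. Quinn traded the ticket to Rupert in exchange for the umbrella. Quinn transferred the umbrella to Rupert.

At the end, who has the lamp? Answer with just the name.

Answer: Quinn

Derivation:
Tracking all object holders:
Start: ticket:Rupert, umbrella:Wendy, lamp:Quinn
Event 1 (give lamp: Quinn -> Wendy). State: ticket:Rupert, umbrella:Wendy, lamp:Wendy
Event 2 (swap ticket<->lamp: now ticket:Wendy, lamp:Rupert). State: ticket:Wendy, umbrella:Wendy, lamp:Rupert
Event 3 (give umbrella: Wendy -> Quinn). State: ticket:Wendy, umbrella:Quinn, lamp:Rupert
Event 4 (give ticket: Wendy -> Quinn). State: ticket:Quinn, umbrella:Quinn, lamp:Rupert
Event 5 (swap umbrella<->lamp: now umbrella:Rupert, lamp:Quinn). State: ticket:Quinn, umbrella:Rupert, lamp:Quinn
Event 6 (swap ticket<->umbrella: now ticket:Rupert, umbrella:Quinn). State: ticket:Rupert, umbrella:Quinn, lamp:Quinn
Event 7 (swap ticket<->umbrella: now ticket:Quinn, umbrella:Rupert). State: ticket:Quinn, umbrella:Rupert, lamp:Quinn
Event 8 (swap lamp<->umbrella: now lamp:Rupert, umbrella:Quinn). State: ticket:Quinn, umbrella:Quinn, lamp:Rupert
Event 9 (swap lamp<->umbrella: now lamp:Quinn, umbrella:Rupert). State: ticket:Quinn, umbrella:Rupert, lamp:Quinn
Event 10 (give umbrella: Rupert -> Wendy). State: ticket:Quinn, umbrella:Wendy, lamp:Quinn
Event 11 (give umbrella: Wendy -> Rupert). State: ticket:Quinn, umbrella:Rupert, lamp:Quinn
Event 12 (swap ticket<->umbrella: now ticket:Rupert, umbrella:Quinn). State: ticket:Rupert, umbrella:Quinn, lamp:Quinn
Event 13 (give umbrella: Quinn -> Rupert). State: ticket:Rupert, umbrella:Rupert, lamp:Quinn

Final state: ticket:Rupert, umbrella:Rupert, lamp:Quinn
The lamp is held by Quinn.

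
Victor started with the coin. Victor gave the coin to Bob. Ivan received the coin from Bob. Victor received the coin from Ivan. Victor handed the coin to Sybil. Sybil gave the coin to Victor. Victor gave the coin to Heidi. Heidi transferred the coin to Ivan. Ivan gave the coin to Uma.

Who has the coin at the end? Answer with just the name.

Tracking the coin through each event:
Start: Victor has the coin.
After event 1: Bob has the coin.
After event 2: Ivan has the coin.
After event 3: Victor has the coin.
After event 4: Sybil has the coin.
After event 5: Victor has the coin.
After event 6: Heidi has the coin.
After event 7: Ivan has the coin.
After event 8: Uma has the coin.

Answer: Uma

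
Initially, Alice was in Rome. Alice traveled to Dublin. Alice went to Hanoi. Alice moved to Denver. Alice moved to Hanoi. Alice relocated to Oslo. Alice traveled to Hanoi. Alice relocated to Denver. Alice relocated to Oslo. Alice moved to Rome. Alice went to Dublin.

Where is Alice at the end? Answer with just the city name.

Answer: Dublin

Derivation:
Tracking Alice's location:
Start: Alice is in Rome.
After move 1: Rome -> Dublin. Alice is in Dublin.
After move 2: Dublin -> Hanoi. Alice is in Hanoi.
After move 3: Hanoi -> Denver. Alice is in Denver.
After move 4: Denver -> Hanoi. Alice is in Hanoi.
After move 5: Hanoi -> Oslo. Alice is in Oslo.
After move 6: Oslo -> Hanoi. Alice is in Hanoi.
After move 7: Hanoi -> Denver. Alice is in Denver.
After move 8: Denver -> Oslo. Alice is in Oslo.
After move 9: Oslo -> Rome. Alice is in Rome.
After move 10: Rome -> Dublin. Alice is in Dublin.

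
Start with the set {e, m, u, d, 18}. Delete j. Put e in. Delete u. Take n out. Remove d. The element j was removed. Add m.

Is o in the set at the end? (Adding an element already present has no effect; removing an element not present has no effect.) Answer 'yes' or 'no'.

Tracking the set through each operation:
Start: {18, d, e, m, u}
Event 1 (remove j): not present, no change. Set: {18, d, e, m, u}
Event 2 (add e): already present, no change. Set: {18, d, e, m, u}
Event 3 (remove u): removed. Set: {18, d, e, m}
Event 4 (remove n): not present, no change. Set: {18, d, e, m}
Event 5 (remove d): removed. Set: {18, e, m}
Event 6 (remove j): not present, no change. Set: {18, e, m}
Event 7 (add m): already present, no change. Set: {18, e, m}

Final set: {18, e, m} (size 3)
o is NOT in the final set.

Answer: no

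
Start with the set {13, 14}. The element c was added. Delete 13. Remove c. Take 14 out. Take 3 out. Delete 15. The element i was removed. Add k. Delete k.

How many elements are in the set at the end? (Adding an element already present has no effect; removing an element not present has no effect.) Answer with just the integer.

Answer: 0

Derivation:
Tracking the set through each operation:
Start: {13, 14}
Event 1 (add c): added. Set: {13, 14, c}
Event 2 (remove 13): removed. Set: {14, c}
Event 3 (remove c): removed. Set: {14}
Event 4 (remove 14): removed. Set: {}
Event 5 (remove 3): not present, no change. Set: {}
Event 6 (remove 15): not present, no change. Set: {}
Event 7 (remove i): not present, no change. Set: {}
Event 8 (add k): added. Set: {k}
Event 9 (remove k): removed. Set: {}

Final set: {} (size 0)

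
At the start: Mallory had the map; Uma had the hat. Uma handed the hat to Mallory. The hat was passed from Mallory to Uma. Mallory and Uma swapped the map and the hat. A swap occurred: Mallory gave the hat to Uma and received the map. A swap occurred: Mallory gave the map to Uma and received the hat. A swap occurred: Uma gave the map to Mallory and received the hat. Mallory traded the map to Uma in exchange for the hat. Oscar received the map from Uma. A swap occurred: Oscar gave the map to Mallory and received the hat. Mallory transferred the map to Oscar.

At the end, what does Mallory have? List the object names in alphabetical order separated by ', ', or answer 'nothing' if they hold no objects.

Tracking all object holders:
Start: map:Mallory, hat:Uma
Event 1 (give hat: Uma -> Mallory). State: map:Mallory, hat:Mallory
Event 2 (give hat: Mallory -> Uma). State: map:Mallory, hat:Uma
Event 3 (swap map<->hat: now map:Uma, hat:Mallory). State: map:Uma, hat:Mallory
Event 4 (swap hat<->map: now hat:Uma, map:Mallory). State: map:Mallory, hat:Uma
Event 5 (swap map<->hat: now map:Uma, hat:Mallory). State: map:Uma, hat:Mallory
Event 6 (swap map<->hat: now map:Mallory, hat:Uma). State: map:Mallory, hat:Uma
Event 7 (swap map<->hat: now map:Uma, hat:Mallory). State: map:Uma, hat:Mallory
Event 8 (give map: Uma -> Oscar). State: map:Oscar, hat:Mallory
Event 9 (swap map<->hat: now map:Mallory, hat:Oscar). State: map:Mallory, hat:Oscar
Event 10 (give map: Mallory -> Oscar). State: map:Oscar, hat:Oscar

Final state: map:Oscar, hat:Oscar
Mallory holds: (nothing).

Answer: nothing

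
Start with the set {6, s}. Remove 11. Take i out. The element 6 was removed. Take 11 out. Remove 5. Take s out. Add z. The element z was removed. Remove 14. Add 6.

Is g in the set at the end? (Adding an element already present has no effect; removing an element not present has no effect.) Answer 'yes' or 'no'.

Answer: no

Derivation:
Tracking the set through each operation:
Start: {6, s}
Event 1 (remove 11): not present, no change. Set: {6, s}
Event 2 (remove i): not present, no change. Set: {6, s}
Event 3 (remove 6): removed. Set: {s}
Event 4 (remove 11): not present, no change. Set: {s}
Event 5 (remove 5): not present, no change. Set: {s}
Event 6 (remove s): removed. Set: {}
Event 7 (add z): added. Set: {z}
Event 8 (remove z): removed. Set: {}
Event 9 (remove 14): not present, no change. Set: {}
Event 10 (add 6): added. Set: {6}

Final set: {6} (size 1)
g is NOT in the final set.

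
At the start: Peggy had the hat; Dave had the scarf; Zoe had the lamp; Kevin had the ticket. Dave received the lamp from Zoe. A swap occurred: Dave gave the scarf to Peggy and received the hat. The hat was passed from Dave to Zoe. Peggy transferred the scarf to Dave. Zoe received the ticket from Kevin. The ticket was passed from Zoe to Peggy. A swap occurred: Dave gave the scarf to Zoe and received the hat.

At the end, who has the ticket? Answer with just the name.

Tracking all object holders:
Start: hat:Peggy, scarf:Dave, lamp:Zoe, ticket:Kevin
Event 1 (give lamp: Zoe -> Dave). State: hat:Peggy, scarf:Dave, lamp:Dave, ticket:Kevin
Event 2 (swap scarf<->hat: now scarf:Peggy, hat:Dave). State: hat:Dave, scarf:Peggy, lamp:Dave, ticket:Kevin
Event 3 (give hat: Dave -> Zoe). State: hat:Zoe, scarf:Peggy, lamp:Dave, ticket:Kevin
Event 4 (give scarf: Peggy -> Dave). State: hat:Zoe, scarf:Dave, lamp:Dave, ticket:Kevin
Event 5 (give ticket: Kevin -> Zoe). State: hat:Zoe, scarf:Dave, lamp:Dave, ticket:Zoe
Event 6 (give ticket: Zoe -> Peggy). State: hat:Zoe, scarf:Dave, lamp:Dave, ticket:Peggy
Event 7 (swap scarf<->hat: now scarf:Zoe, hat:Dave). State: hat:Dave, scarf:Zoe, lamp:Dave, ticket:Peggy

Final state: hat:Dave, scarf:Zoe, lamp:Dave, ticket:Peggy
The ticket is held by Peggy.

Answer: Peggy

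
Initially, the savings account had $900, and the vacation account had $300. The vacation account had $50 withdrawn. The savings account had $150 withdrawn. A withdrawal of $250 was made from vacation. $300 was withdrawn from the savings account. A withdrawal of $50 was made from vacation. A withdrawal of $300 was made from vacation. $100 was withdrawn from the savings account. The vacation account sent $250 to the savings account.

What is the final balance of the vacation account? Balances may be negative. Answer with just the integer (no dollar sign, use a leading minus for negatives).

Tracking account balances step by step:
Start: savings=900, vacation=300
Event 1 (withdraw 50 from vacation): vacation: 300 - 50 = 250. Balances: savings=900, vacation=250
Event 2 (withdraw 150 from savings): savings: 900 - 150 = 750. Balances: savings=750, vacation=250
Event 3 (withdraw 250 from vacation): vacation: 250 - 250 = 0. Balances: savings=750, vacation=0
Event 4 (withdraw 300 from savings): savings: 750 - 300 = 450. Balances: savings=450, vacation=0
Event 5 (withdraw 50 from vacation): vacation: 0 - 50 = -50. Balances: savings=450, vacation=-50
Event 6 (withdraw 300 from vacation): vacation: -50 - 300 = -350. Balances: savings=450, vacation=-350
Event 7 (withdraw 100 from savings): savings: 450 - 100 = 350. Balances: savings=350, vacation=-350
Event 8 (transfer 250 vacation -> savings): vacation: -350 - 250 = -600, savings: 350 + 250 = 600. Balances: savings=600, vacation=-600

Final balance of vacation: -600

Answer: -600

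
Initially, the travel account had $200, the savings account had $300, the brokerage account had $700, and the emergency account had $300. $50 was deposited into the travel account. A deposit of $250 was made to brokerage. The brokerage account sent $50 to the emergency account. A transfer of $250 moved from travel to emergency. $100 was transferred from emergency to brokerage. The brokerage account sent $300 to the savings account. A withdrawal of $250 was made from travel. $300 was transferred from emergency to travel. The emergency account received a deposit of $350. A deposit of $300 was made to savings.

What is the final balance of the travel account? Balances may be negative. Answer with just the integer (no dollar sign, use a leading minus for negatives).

Tracking account balances step by step:
Start: travel=200, savings=300, brokerage=700, emergency=300
Event 1 (deposit 50 to travel): travel: 200 + 50 = 250. Balances: travel=250, savings=300, brokerage=700, emergency=300
Event 2 (deposit 250 to brokerage): brokerage: 700 + 250 = 950. Balances: travel=250, savings=300, brokerage=950, emergency=300
Event 3 (transfer 50 brokerage -> emergency): brokerage: 950 - 50 = 900, emergency: 300 + 50 = 350. Balances: travel=250, savings=300, brokerage=900, emergency=350
Event 4 (transfer 250 travel -> emergency): travel: 250 - 250 = 0, emergency: 350 + 250 = 600. Balances: travel=0, savings=300, brokerage=900, emergency=600
Event 5 (transfer 100 emergency -> brokerage): emergency: 600 - 100 = 500, brokerage: 900 + 100 = 1000. Balances: travel=0, savings=300, brokerage=1000, emergency=500
Event 6 (transfer 300 brokerage -> savings): brokerage: 1000 - 300 = 700, savings: 300 + 300 = 600. Balances: travel=0, savings=600, brokerage=700, emergency=500
Event 7 (withdraw 250 from travel): travel: 0 - 250 = -250. Balances: travel=-250, savings=600, brokerage=700, emergency=500
Event 8 (transfer 300 emergency -> travel): emergency: 500 - 300 = 200, travel: -250 + 300 = 50. Balances: travel=50, savings=600, brokerage=700, emergency=200
Event 9 (deposit 350 to emergency): emergency: 200 + 350 = 550. Balances: travel=50, savings=600, brokerage=700, emergency=550
Event 10 (deposit 300 to savings): savings: 600 + 300 = 900. Balances: travel=50, savings=900, brokerage=700, emergency=550

Final balance of travel: 50

Answer: 50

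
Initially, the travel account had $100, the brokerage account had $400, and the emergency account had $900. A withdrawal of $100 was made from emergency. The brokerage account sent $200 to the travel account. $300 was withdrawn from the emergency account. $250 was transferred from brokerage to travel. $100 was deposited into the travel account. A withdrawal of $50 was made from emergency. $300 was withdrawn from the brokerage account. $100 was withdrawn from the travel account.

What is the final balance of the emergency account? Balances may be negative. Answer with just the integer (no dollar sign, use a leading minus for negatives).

Answer: 450

Derivation:
Tracking account balances step by step:
Start: travel=100, brokerage=400, emergency=900
Event 1 (withdraw 100 from emergency): emergency: 900 - 100 = 800. Balances: travel=100, brokerage=400, emergency=800
Event 2 (transfer 200 brokerage -> travel): brokerage: 400 - 200 = 200, travel: 100 + 200 = 300. Balances: travel=300, brokerage=200, emergency=800
Event 3 (withdraw 300 from emergency): emergency: 800 - 300 = 500. Balances: travel=300, brokerage=200, emergency=500
Event 4 (transfer 250 brokerage -> travel): brokerage: 200 - 250 = -50, travel: 300 + 250 = 550. Balances: travel=550, brokerage=-50, emergency=500
Event 5 (deposit 100 to travel): travel: 550 + 100 = 650. Balances: travel=650, brokerage=-50, emergency=500
Event 6 (withdraw 50 from emergency): emergency: 500 - 50 = 450. Balances: travel=650, brokerage=-50, emergency=450
Event 7 (withdraw 300 from brokerage): brokerage: -50 - 300 = -350. Balances: travel=650, brokerage=-350, emergency=450
Event 8 (withdraw 100 from travel): travel: 650 - 100 = 550. Balances: travel=550, brokerage=-350, emergency=450

Final balance of emergency: 450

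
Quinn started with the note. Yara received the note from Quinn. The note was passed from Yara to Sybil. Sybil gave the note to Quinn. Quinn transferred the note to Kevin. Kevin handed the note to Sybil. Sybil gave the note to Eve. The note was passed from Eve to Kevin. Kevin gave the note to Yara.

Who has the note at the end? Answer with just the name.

Answer: Yara

Derivation:
Tracking the note through each event:
Start: Quinn has the note.
After event 1: Yara has the note.
After event 2: Sybil has the note.
After event 3: Quinn has the note.
After event 4: Kevin has the note.
After event 5: Sybil has the note.
After event 6: Eve has the note.
After event 7: Kevin has the note.
After event 8: Yara has the note.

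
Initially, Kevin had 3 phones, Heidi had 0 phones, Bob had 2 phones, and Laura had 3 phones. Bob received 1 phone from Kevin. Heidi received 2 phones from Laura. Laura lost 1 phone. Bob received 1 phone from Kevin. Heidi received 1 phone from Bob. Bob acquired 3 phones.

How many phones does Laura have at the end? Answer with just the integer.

Tracking counts step by step:
Start: Kevin=3, Heidi=0, Bob=2, Laura=3
Event 1 (Kevin -> Bob, 1): Kevin: 3 -> 2, Bob: 2 -> 3. State: Kevin=2, Heidi=0, Bob=3, Laura=3
Event 2 (Laura -> Heidi, 2): Laura: 3 -> 1, Heidi: 0 -> 2. State: Kevin=2, Heidi=2, Bob=3, Laura=1
Event 3 (Laura -1): Laura: 1 -> 0. State: Kevin=2, Heidi=2, Bob=3, Laura=0
Event 4 (Kevin -> Bob, 1): Kevin: 2 -> 1, Bob: 3 -> 4. State: Kevin=1, Heidi=2, Bob=4, Laura=0
Event 5 (Bob -> Heidi, 1): Bob: 4 -> 3, Heidi: 2 -> 3. State: Kevin=1, Heidi=3, Bob=3, Laura=0
Event 6 (Bob +3): Bob: 3 -> 6. State: Kevin=1, Heidi=3, Bob=6, Laura=0

Laura's final count: 0

Answer: 0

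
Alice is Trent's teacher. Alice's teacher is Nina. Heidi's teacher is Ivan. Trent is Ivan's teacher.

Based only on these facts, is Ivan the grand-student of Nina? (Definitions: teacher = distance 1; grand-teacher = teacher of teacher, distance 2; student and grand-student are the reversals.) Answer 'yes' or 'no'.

Answer: no

Derivation:
Reconstructing the teacher chain from the given facts:
  Nina -> Alice -> Trent -> Ivan -> Heidi
(each arrow means 'teacher of the next')
Positions in the chain (0 = top):
  position of Nina: 0
  position of Alice: 1
  position of Trent: 2
  position of Ivan: 3
  position of Heidi: 4

Ivan is at position 3, Nina is at position 0; signed distance (j - i) = -3.
'grand-student' requires j - i = -2. Actual distance is -3, so the relation does NOT hold.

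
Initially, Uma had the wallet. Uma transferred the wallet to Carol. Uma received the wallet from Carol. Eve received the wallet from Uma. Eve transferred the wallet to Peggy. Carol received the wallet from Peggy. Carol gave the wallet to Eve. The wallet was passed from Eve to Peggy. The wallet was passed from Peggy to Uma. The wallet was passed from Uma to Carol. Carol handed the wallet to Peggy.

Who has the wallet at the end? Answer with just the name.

Answer: Peggy

Derivation:
Tracking the wallet through each event:
Start: Uma has the wallet.
After event 1: Carol has the wallet.
After event 2: Uma has the wallet.
After event 3: Eve has the wallet.
After event 4: Peggy has the wallet.
After event 5: Carol has the wallet.
After event 6: Eve has the wallet.
After event 7: Peggy has the wallet.
After event 8: Uma has the wallet.
After event 9: Carol has the wallet.
After event 10: Peggy has the wallet.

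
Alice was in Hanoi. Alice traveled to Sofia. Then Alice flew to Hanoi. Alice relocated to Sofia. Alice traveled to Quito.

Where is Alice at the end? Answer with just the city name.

Tracking Alice's location:
Start: Alice is in Hanoi.
After move 1: Hanoi -> Sofia. Alice is in Sofia.
After move 2: Sofia -> Hanoi. Alice is in Hanoi.
After move 3: Hanoi -> Sofia. Alice is in Sofia.
After move 4: Sofia -> Quito. Alice is in Quito.

Answer: Quito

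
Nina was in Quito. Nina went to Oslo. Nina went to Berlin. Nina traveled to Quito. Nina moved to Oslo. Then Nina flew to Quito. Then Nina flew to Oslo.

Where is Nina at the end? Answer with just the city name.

Answer: Oslo

Derivation:
Tracking Nina's location:
Start: Nina is in Quito.
After move 1: Quito -> Oslo. Nina is in Oslo.
After move 2: Oslo -> Berlin. Nina is in Berlin.
After move 3: Berlin -> Quito. Nina is in Quito.
After move 4: Quito -> Oslo. Nina is in Oslo.
After move 5: Oslo -> Quito. Nina is in Quito.
After move 6: Quito -> Oslo. Nina is in Oslo.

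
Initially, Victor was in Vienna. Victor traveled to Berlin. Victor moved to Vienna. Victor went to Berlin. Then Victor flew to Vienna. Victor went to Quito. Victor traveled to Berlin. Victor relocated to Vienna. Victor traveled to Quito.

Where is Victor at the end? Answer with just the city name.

Answer: Quito

Derivation:
Tracking Victor's location:
Start: Victor is in Vienna.
After move 1: Vienna -> Berlin. Victor is in Berlin.
After move 2: Berlin -> Vienna. Victor is in Vienna.
After move 3: Vienna -> Berlin. Victor is in Berlin.
After move 4: Berlin -> Vienna. Victor is in Vienna.
After move 5: Vienna -> Quito. Victor is in Quito.
After move 6: Quito -> Berlin. Victor is in Berlin.
After move 7: Berlin -> Vienna. Victor is in Vienna.
After move 8: Vienna -> Quito. Victor is in Quito.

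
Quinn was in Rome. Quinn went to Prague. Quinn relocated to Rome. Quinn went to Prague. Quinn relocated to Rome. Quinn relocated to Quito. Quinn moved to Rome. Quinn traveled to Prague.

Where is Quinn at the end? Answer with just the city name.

Tracking Quinn's location:
Start: Quinn is in Rome.
After move 1: Rome -> Prague. Quinn is in Prague.
After move 2: Prague -> Rome. Quinn is in Rome.
After move 3: Rome -> Prague. Quinn is in Prague.
After move 4: Prague -> Rome. Quinn is in Rome.
After move 5: Rome -> Quito. Quinn is in Quito.
After move 6: Quito -> Rome. Quinn is in Rome.
After move 7: Rome -> Prague. Quinn is in Prague.

Answer: Prague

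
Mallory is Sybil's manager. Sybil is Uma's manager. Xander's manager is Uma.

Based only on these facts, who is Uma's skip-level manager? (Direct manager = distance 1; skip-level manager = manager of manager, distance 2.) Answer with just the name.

Reconstructing the manager chain from the given facts:
  Mallory -> Sybil -> Uma -> Xander
(each arrow means 'manager of the next')
Positions in the chain (0 = top):
  position of Mallory: 0
  position of Sybil: 1
  position of Uma: 2
  position of Xander: 3

Uma is at position 2; the skip-level manager is 2 steps up the chain, i.e. position 0: Mallory.

Answer: Mallory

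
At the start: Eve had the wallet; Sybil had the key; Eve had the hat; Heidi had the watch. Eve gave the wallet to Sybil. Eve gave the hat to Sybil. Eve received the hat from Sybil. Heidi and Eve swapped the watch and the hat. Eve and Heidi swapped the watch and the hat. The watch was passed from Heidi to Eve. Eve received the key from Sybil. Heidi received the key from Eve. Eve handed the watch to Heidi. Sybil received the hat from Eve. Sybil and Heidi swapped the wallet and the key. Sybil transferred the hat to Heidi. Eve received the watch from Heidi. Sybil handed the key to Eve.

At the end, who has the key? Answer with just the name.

Answer: Eve

Derivation:
Tracking all object holders:
Start: wallet:Eve, key:Sybil, hat:Eve, watch:Heidi
Event 1 (give wallet: Eve -> Sybil). State: wallet:Sybil, key:Sybil, hat:Eve, watch:Heidi
Event 2 (give hat: Eve -> Sybil). State: wallet:Sybil, key:Sybil, hat:Sybil, watch:Heidi
Event 3 (give hat: Sybil -> Eve). State: wallet:Sybil, key:Sybil, hat:Eve, watch:Heidi
Event 4 (swap watch<->hat: now watch:Eve, hat:Heidi). State: wallet:Sybil, key:Sybil, hat:Heidi, watch:Eve
Event 5 (swap watch<->hat: now watch:Heidi, hat:Eve). State: wallet:Sybil, key:Sybil, hat:Eve, watch:Heidi
Event 6 (give watch: Heidi -> Eve). State: wallet:Sybil, key:Sybil, hat:Eve, watch:Eve
Event 7 (give key: Sybil -> Eve). State: wallet:Sybil, key:Eve, hat:Eve, watch:Eve
Event 8 (give key: Eve -> Heidi). State: wallet:Sybil, key:Heidi, hat:Eve, watch:Eve
Event 9 (give watch: Eve -> Heidi). State: wallet:Sybil, key:Heidi, hat:Eve, watch:Heidi
Event 10 (give hat: Eve -> Sybil). State: wallet:Sybil, key:Heidi, hat:Sybil, watch:Heidi
Event 11 (swap wallet<->key: now wallet:Heidi, key:Sybil). State: wallet:Heidi, key:Sybil, hat:Sybil, watch:Heidi
Event 12 (give hat: Sybil -> Heidi). State: wallet:Heidi, key:Sybil, hat:Heidi, watch:Heidi
Event 13 (give watch: Heidi -> Eve). State: wallet:Heidi, key:Sybil, hat:Heidi, watch:Eve
Event 14 (give key: Sybil -> Eve). State: wallet:Heidi, key:Eve, hat:Heidi, watch:Eve

Final state: wallet:Heidi, key:Eve, hat:Heidi, watch:Eve
The key is held by Eve.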